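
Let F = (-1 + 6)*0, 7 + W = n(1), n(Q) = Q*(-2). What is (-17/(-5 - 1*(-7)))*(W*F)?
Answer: 0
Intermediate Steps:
n(Q) = -2*Q
W = -9 (W = -7 - 2*1 = -7 - 2 = -9)
F = 0 (F = 5*0 = 0)
(-17/(-5 - 1*(-7)))*(W*F) = (-17/(-5 - 1*(-7)))*(-9*0) = -17/(-5 + 7)*0 = -17/2*0 = 0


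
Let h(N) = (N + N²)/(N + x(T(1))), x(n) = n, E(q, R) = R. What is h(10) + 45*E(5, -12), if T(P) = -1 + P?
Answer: -529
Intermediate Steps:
h(N) = (N + N²)/N (h(N) = (N + N²)/(N + (-1 + 1)) = (N + N²)/(N + 0) = (N + N²)/N)
h(10) + 45*E(5, -12) = (1 + 10) + 45*(-12) = 11 - 540 = -529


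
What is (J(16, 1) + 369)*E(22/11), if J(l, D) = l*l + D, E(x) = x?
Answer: 1252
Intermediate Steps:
J(l, D) = D + l² (J(l, D) = l² + D = D + l²)
(J(16, 1) + 369)*E(22/11) = ((1 + 16²) + 369)*(22/11) = ((1 + 256) + 369)*(22*(1/11)) = (257 + 369)*2 = 626*2 = 1252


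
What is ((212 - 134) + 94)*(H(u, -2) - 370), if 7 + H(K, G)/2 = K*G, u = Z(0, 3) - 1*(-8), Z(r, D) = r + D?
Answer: -73616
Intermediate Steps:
Z(r, D) = D + r
u = 11 (u = (3 + 0) - 1*(-8) = 3 + 8 = 11)
H(K, G) = -14 + 2*G*K (H(K, G) = -14 + 2*(K*G) = -14 + 2*(G*K) = -14 + 2*G*K)
((212 - 134) + 94)*(H(u, -2) - 370) = ((212 - 134) + 94)*((-14 + 2*(-2)*11) - 370) = (78 + 94)*((-14 - 44) - 370) = 172*(-58 - 370) = 172*(-428) = -73616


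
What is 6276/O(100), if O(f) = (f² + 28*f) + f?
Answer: 523/1075 ≈ 0.48651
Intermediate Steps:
O(f) = f² + 29*f
6276/O(100) = 6276/((100*(29 + 100))) = 6276/((100*129)) = 6276/12900 = 6276*(1/12900) = 523/1075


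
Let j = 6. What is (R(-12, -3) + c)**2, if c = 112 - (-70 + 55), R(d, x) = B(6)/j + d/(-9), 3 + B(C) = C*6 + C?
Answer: 654481/36 ≈ 18180.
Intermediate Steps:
B(C) = -3 + 7*C (B(C) = -3 + (C*6 + C) = -3 + (6*C + C) = -3 + 7*C)
R(d, x) = 13/2 - d/9 (R(d, x) = (-3 + 7*6)/6 + d/(-9) = (-3 + 42)*(1/6) + d*(-1/9) = 39*(1/6) - d/9 = 13/2 - d/9)
c = 127 (c = 112 - 1*(-15) = 112 + 15 = 127)
(R(-12, -3) + c)**2 = ((13/2 - 1/9*(-12)) + 127)**2 = ((13/2 + 4/3) + 127)**2 = (47/6 + 127)**2 = (809/6)**2 = 654481/36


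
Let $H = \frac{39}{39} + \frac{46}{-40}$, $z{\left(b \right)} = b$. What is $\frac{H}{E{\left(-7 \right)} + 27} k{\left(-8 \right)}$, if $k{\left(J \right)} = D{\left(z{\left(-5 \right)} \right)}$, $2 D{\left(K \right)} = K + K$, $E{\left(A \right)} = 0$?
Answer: $\frac{1}{36} \approx 0.027778$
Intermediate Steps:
$D{\left(K \right)} = K$ ($D{\left(K \right)} = \frac{K + K}{2} = \frac{2 K}{2} = K$)
$k{\left(J \right)} = -5$
$H = - \frac{3}{20}$ ($H = 39 \cdot \frac{1}{39} + 46 \left(- \frac{1}{40}\right) = 1 - \frac{23}{20} = - \frac{3}{20} \approx -0.15$)
$\frac{H}{E{\left(-7 \right)} + 27} k{\left(-8 \right)} = - \frac{3}{20 \left(0 + 27\right)} \left(-5\right) = - \frac{3}{20 \cdot 27} \left(-5\right) = \left(- \frac{3}{20}\right) \frac{1}{27} \left(-5\right) = \left(- \frac{1}{180}\right) \left(-5\right) = \frac{1}{36}$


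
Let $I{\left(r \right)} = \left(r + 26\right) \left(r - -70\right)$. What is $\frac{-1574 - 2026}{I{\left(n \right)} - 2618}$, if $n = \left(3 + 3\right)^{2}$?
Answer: $- \frac{600}{659} \approx -0.91047$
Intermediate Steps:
$n = 36$ ($n = 6^{2} = 36$)
$I{\left(r \right)} = \left(26 + r\right) \left(70 + r\right)$ ($I{\left(r \right)} = \left(26 + r\right) \left(r + 70\right) = \left(26 + r\right) \left(70 + r\right)$)
$\frac{-1574 - 2026}{I{\left(n \right)} - 2618} = \frac{-1574 - 2026}{\left(1820 + 36^{2} + 96 \cdot 36\right) - 2618} = - \frac{3600}{\left(1820 + 1296 + 3456\right) - 2618} = - \frac{3600}{6572 - 2618} = - \frac{3600}{3954} = \left(-3600\right) \frac{1}{3954} = - \frac{600}{659}$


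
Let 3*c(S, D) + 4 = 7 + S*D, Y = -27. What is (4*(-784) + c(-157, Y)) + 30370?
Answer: 28648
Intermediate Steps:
c(S, D) = 1 + D*S/3 (c(S, D) = -4/3 + (7 + S*D)/3 = -4/3 + (7 + D*S)/3 = -4/3 + (7/3 + D*S/3) = 1 + D*S/3)
(4*(-784) + c(-157, Y)) + 30370 = (4*(-784) + (1 + (⅓)*(-27)*(-157))) + 30370 = (-3136 + (1 + 1413)) + 30370 = (-3136 + 1414) + 30370 = -1722 + 30370 = 28648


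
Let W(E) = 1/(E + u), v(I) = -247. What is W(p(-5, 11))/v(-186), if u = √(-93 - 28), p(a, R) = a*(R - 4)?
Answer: 35/332462 + 11*I/332462 ≈ 0.00010528 + 3.3087e-5*I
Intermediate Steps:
p(a, R) = a*(-4 + R)
u = 11*I (u = √(-121) = 11*I ≈ 11.0*I)
W(E) = 1/(E + 11*I)
W(p(-5, 11))/v(-186) = 1/(-5*(-4 + 11) + 11*I*(-247)) = -1/247/(-5*7 + 11*I) = -1/247/(-35 + 11*I) = ((-35 - 11*I)/1346)*(-1/247) = -(-35 - 11*I)/332462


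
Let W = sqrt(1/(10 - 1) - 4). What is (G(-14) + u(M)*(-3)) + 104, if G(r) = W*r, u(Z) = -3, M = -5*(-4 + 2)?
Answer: 113 - 14*I*sqrt(35)/3 ≈ 113.0 - 27.608*I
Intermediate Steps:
M = 10 (M = -5*(-2) = 10)
W = I*sqrt(35)/3 (W = sqrt(1/9 - 4) = sqrt(-35/9) = I*sqrt(35)/3 ≈ 1.972*I)
G(r) = I*r*sqrt(35)/3 (G(r) = (I*sqrt(35)/3)*r = I*r*sqrt(35)/3)
(G(-14) + u(M)*(-3)) + 104 = ((1/3)*I*(-14)*sqrt(35) - 3*(-3)) + 104 = (-14*I*sqrt(35)/3 + 9) + 104 = (9 - 14*I*sqrt(35)/3) + 104 = 113 - 14*I*sqrt(35)/3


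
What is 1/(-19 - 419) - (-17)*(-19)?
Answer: -141475/438 ≈ -323.00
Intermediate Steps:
1/(-19 - 419) - (-17)*(-19) = 1/(-438) - 1*323 = -1/438 - 323 = -141475/438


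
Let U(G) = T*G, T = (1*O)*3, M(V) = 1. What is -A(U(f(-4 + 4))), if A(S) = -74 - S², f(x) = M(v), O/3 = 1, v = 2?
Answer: 155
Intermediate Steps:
O = 3 (O = 3*1 = 3)
T = 9 (T = (1*3)*3 = 3*3 = 9)
f(x) = 1
U(G) = 9*G
-A(U(f(-4 + 4))) = -(-74 - (9*1)²) = -(-74 - 1*9²) = -(-74 - 1*81) = -(-74 - 81) = -1*(-155) = 155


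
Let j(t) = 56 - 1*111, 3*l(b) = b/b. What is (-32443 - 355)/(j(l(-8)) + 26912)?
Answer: -32798/26857 ≈ -1.2212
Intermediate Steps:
l(b) = 1/3 (l(b) = (b/b)/3 = (1/3)*1 = 1/3)
j(t) = -55 (j(t) = 56 - 111 = -55)
(-32443 - 355)/(j(l(-8)) + 26912) = (-32443 - 355)/(-55 + 26912) = -32798/26857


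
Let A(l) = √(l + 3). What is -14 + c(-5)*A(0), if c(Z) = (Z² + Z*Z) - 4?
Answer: -14 + 46*√3 ≈ 65.674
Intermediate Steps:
A(l) = √(3 + l)
c(Z) = -4 + 2*Z² (c(Z) = (Z² + Z²) - 4 = 2*Z² - 4 = -4 + 2*Z²)
-14 + c(-5)*A(0) = -14 + (-4 + 2*(-5)²)*√(3 + 0) = -14 + (-4 + 2*25)*√3 = -14 + (-4 + 50)*√3 = -14 + 46*√3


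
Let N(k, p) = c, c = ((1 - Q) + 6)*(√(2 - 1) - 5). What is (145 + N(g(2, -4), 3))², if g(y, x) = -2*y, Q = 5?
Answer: 18769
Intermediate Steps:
c = -8 (c = ((1 - 1*5) + 6)*(√(2 - 1) - 5) = ((1 - 5) + 6)*(√1 - 5) = (-4 + 6)*(1 - 5) = 2*(-4) = -8)
N(k, p) = -8
(145 + N(g(2, -4), 3))² = (145 - 8)² = 137² = 18769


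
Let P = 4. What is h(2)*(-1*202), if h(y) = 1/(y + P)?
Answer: -101/3 ≈ -33.667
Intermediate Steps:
h(y) = 1/(4 + y) (h(y) = 1/(y + 4) = 1/(4 + y))
h(2)*(-1*202) = (-1*202)/(4 + 2) = -202/6 = (⅙)*(-202) = -101/3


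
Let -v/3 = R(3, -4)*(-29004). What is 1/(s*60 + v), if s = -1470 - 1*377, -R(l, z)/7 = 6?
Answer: -1/3765324 ≈ -2.6558e-7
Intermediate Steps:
R(l, z) = -42 (R(l, z) = -7*6 = -42)
s = -1847 (s = -1470 - 377 = -1847)
v = -3654504 (v = -(-126)*(-29004) = -3*1218168 = -3654504)
1/(s*60 + v) = 1/(-1847*60 - 3654504) = 1/(-110820 - 3654504) = 1/(-3765324) = -1/3765324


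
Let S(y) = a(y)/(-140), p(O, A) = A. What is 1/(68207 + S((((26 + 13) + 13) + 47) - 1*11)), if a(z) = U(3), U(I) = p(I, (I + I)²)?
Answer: 35/2387236 ≈ 1.4661e-5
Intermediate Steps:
U(I) = 4*I² (U(I) = (I + I)² = (2*I)² = 4*I²)
a(z) = 36 (a(z) = 4*3² = 4*9 = 36)
S(y) = -9/35 (S(y) = 36/(-140) = 36*(-1/140) = -9/35)
1/(68207 + S((((26 + 13) + 13) + 47) - 1*11)) = 1/(68207 - 9/35) = 1/(2387236/35) = 35/2387236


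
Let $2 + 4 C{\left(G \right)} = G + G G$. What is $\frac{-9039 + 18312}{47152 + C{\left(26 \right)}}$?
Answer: $\frac{9273}{47327} \approx 0.19593$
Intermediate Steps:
$C{\left(G \right)} = - \frac{1}{2} + \frac{G}{4} + \frac{G^{2}}{4}$ ($C{\left(G \right)} = - \frac{1}{2} + \frac{G + G G}{4} = - \frac{1}{2} + \frac{G + G^{2}}{4} = - \frac{1}{2} + \left(\frac{G}{4} + \frac{G^{2}}{4}\right) = - \frac{1}{2} + \frac{G}{4} + \frac{G^{2}}{4}$)
$\frac{-9039 + 18312}{47152 + C{\left(26 \right)}} = \frac{-9039 + 18312}{47152 + \left(- \frac{1}{2} + \frac{1}{4} \cdot 26 + \frac{26^{2}}{4}\right)} = \frac{9273}{47152 + \left(- \frac{1}{2} + \frac{13}{2} + \frac{1}{4} \cdot 676\right)} = \frac{9273}{47152 + \left(- \frac{1}{2} + \frac{13}{2} + 169\right)} = \frac{9273}{47152 + 175} = \frac{9273}{47327}$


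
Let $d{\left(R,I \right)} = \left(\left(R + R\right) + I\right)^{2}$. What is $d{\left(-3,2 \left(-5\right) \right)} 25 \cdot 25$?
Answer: $160000$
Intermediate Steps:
$d{\left(R,I \right)} = \left(I + 2 R\right)^{2}$ ($d{\left(R,I \right)} = \left(2 R + I\right)^{2} = \left(I + 2 R\right)^{2}$)
$d{\left(-3,2 \left(-5\right) \right)} 25 \cdot 25 = \left(2 \left(-5\right) + 2 \left(-3\right)\right)^{2} \cdot 25 \cdot 25 = \left(-10 - 6\right)^{2} \cdot 25 \cdot 25 = \left(-16\right)^{2} \cdot 25 \cdot 25 = 256 \cdot 25 \cdot 25 = 6400 \cdot 25 = 160000$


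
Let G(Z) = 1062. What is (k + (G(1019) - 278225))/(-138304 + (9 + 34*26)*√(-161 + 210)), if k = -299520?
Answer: 576683/132053 ≈ 4.3671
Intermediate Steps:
(k + (G(1019) - 278225))/(-138304 + (9 + 34*26)*√(-161 + 210)) = (-299520 + (1062 - 278225))/(-138304 + (9 + 34*26)*√(-161 + 210)) = (-299520 - 277163)/(-138304 + (9 + 884)*√49) = -576683/(-138304 + 893*7) = -576683/(-138304 + 6251) = -576683/(-132053) = -576683*(-1/132053) = 576683/132053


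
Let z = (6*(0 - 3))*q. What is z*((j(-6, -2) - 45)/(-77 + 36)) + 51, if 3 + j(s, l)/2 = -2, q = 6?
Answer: -3849/41 ≈ -93.878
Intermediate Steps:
j(s, l) = -10 (j(s, l) = -6 + 2*(-2) = -6 - 4 = -10)
z = -108 (z = (6*(0 - 3))*6 = (6*(-3))*6 = -18*6 = -108)
z*((j(-6, -2) - 45)/(-77 + 36)) + 51 = -108*(-10 - 45)/(-77 + 36) + 51 = -(-5940)/(-41) + 51 = -(-5940)*(-1)/41 + 51 = -108*55/41 + 51 = -5940/41 + 51 = -3849/41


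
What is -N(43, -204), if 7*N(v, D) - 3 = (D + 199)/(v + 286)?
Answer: -982/2303 ≈ -0.42640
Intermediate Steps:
N(v, D) = 3/7 + (199 + D)/(7*(286 + v)) (N(v, D) = 3/7 + ((D + 199)/(v + 286))/7 = 3/7 + ((199 + D)/(286 + v))/7 = 3/7 + (199 + D)/(7*(286 + v)))
-N(43, -204) = -(1057 - 204 + 3*43)/(7*(286 + 43)) = -(1057 - 204 + 129)/(7*329) = -982/(7*329) = -1*982/2303 = -982/2303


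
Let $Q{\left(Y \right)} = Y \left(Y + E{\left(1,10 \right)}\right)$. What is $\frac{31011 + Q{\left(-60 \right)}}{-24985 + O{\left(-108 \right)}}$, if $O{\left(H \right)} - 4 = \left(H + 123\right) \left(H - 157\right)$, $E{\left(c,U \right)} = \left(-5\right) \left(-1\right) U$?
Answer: $- \frac{10537}{9652} \approx -1.0917$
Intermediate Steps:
$E{\left(c,U \right)} = 5 U$
$Q{\left(Y \right)} = Y \left(50 + Y\right)$ ($Q{\left(Y \right)} = Y \left(Y + 5 \cdot 10\right) = Y \left(Y + 50\right) = Y \left(50 + Y\right)$)
$O{\left(H \right)} = 4 + \left(-157 + H\right) \left(123 + H\right)$ ($O{\left(H \right)} = 4 + \left(H + 123\right) \left(H - 157\right) = 4 + \left(123 + H\right) \left(-157 + H\right) = 4 + \left(-157 + H\right) \left(123 + H\right)$)
$\frac{31011 + Q{\left(-60 \right)}}{-24985 + O{\left(-108 \right)}} = \frac{31011 - 60 \left(50 - 60\right)}{-24985 - \left(15635 - 11664\right)} = \frac{31011 - -600}{-24985 + \left(-19307 + 11664 + 3672\right)} = \frac{31011 + 600}{-24985 - 3971} = \frac{31611}{-28956} = 31611 \left(- \frac{1}{28956}\right) = - \frac{10537}{9652}$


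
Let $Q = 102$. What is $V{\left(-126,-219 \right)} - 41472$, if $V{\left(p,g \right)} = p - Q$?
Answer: $-41700$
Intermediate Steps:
$V{\left(p,g \right)} = -102 + p$ ($V{\left(p,g \right)} = p - 102 = -102 + p$)
$V{\left(-126,-219 \right)} - 41472 = \left(-102 - 126\right) - 41472 = -228 - 41472 = -41700$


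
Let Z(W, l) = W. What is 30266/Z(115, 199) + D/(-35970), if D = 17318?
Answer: 21733529/82731 ≈ 262.70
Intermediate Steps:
30266/Z(115, 199) + D/(-35970) = 30266/115 + 17318/(-35970) = 30266*(1/115) + 17318*(-1/35970) = 30266/115 - 8659/17985 = 21733529/82731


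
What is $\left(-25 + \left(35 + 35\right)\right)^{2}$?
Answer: $2025$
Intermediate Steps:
$\left(-25 + \left(35 + 35\right)\right)^{2} = \left(-25 + 70\right)^{2} = 45^{2} = 2025$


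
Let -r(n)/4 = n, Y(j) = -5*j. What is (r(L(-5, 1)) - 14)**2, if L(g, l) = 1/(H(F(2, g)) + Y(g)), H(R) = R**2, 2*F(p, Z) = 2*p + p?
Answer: 57600/289 ≈ 199.31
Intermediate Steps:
F(p, Z) = 3*p/2 (F(p, Z) = (2*p + p)/2 = (3*p)/2 = 3*p/2)
L(g, l) = 1/(9 - 5*g) (L(g, l) = 1/(((3/2)*2)**2 - 5*g) = 1/(3**2 - 5*g) = 1/(9 - 5*g))
r(n) = -4*n
(r(L(-5, 1)) - 14)**2 = (-(-4)/(-9 + 5*(-5)) - 14)**2 = (-(-4)/(-9 - 25) - 14)**2 = (-(-4)/(-34) - 14)**2 = (-(-4)*(-1)/34 - 14)**2 = (-4*1/34 - 14)**2 = (-2/17 - 14)**2 = (-240/17)**2 = 57600/289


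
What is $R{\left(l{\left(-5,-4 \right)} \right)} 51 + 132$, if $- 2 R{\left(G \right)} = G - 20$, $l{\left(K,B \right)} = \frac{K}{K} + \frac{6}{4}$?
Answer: $\frac{2313}{4} \approx 578.25$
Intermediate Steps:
$l{\left(K,B \right)} = \frac{5}{2}$ ($l{\left(K,B \right)} = 1 + 6 \cdot \frac{1}{4} = 1 + \frac{3}{2} = \frac{5}{2}$)
$R{\left(G \right)} = 10 - \frac{G}{2}$ ($R{\left(G \right)} = - \frac{G - 20}{2} = - \frac{-20 + G}{2} = 10 - \frac{G}{2}$)
$R{\left(l{\left(-5,-4 \right)} \right)} 51 + 132 = \left(10 - \frac{5}{4}\right) 51 + 132 = \frac{35}{4} \cdot 51 + 132 = \frac{1785}{4} + 132 = \frac{2313}{4}$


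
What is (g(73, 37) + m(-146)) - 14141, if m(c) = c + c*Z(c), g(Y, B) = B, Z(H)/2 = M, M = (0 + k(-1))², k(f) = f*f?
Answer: -14542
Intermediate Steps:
k(f) = f²
M = 1 (M = (0 + (-1)²)² = (0 + 1)² = 1² = 1)
Z(H) = 2 (Z(H) = 2*1 = 2)
m(c) = 3*c (m(c) = c + c*2 = c + 2*c = 3*c)
(g(73, 37) + m(-146)) - 14141 = (37 + 3*(-146)) - 14141 = (37 - 438) - 14141 = -401 - 14141 = -14542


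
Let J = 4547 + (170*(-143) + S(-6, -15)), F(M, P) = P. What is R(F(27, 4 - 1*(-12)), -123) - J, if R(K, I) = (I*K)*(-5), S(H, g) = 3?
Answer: 29600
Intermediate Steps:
R(K, I) = -5*I*K
J = -19760 (J = 4547 + (170*(-143) + 3) = 4547 + (-24310 + 3) = 4547 - 24307 = -19760)
R(F(27, 4 - 1*(-12)), -123) - J = -5*(-123)*(4 - 1*(-12)) - 1*(-19760) = -5*(-123)*(4 + 12) + 19760 = -5*(-123)*16 + 19760 = 9840 + 19760 = 29600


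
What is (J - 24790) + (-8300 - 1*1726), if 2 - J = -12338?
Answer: -22476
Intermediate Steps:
J = 12340 (J = 2 - 1*(-12338) = 2 + 12338 = 12340)
(J - 24790) + (-8300 - 1*1726) = (12340 - 24790) + (-8300 - 1*1726) = -12450 + (-8300 - 1726) = -12450 - 10026 = -22476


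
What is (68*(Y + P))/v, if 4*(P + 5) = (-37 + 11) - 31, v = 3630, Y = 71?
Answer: 1173/1210 ≈ 0.96942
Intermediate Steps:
P = -77/4 (P = -5 + ((-37 + 11) - 31)/4 = -5 + (-26 - 31)/4 = -5 + (¼)*(-57) = -5 - 57/4 = -77/4 ≈ -19.250)
(68*(Y + P))/v = (68*(71 - 77/4))/3630 = (68*(207/4))*(1/3630) = 3519*(1/3630) = 1173/1210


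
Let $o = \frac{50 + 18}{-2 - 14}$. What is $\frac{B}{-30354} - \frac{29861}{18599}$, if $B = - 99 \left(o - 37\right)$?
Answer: $- \frac{1309805947}{752738728} \approx -1.7401$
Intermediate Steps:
$o = - \frac{17}{4}$ ($o = \frac{68}{-16} = 68 \left(- \frac{1}{16}\right) = - \frac{17}{4} \approx -4.25$)
$B = \frac{16335}{4}$ ($B = - 99 \left(- \frac{17}{4} - 37\right) = \left(-99\right) \left(- \frac{165}{4}\right) = \frac{16335}{4} \approx 4083.8$)
$\frac{B}{-30354} - \frac{29861}{18599} = \frac{16335}{4 \left(-30354\right)} - \frac{29861}{18599} = \frac{16335}{4} \left(- \frac{1}{30354}\right) - \frac{29861}{18599} = - \frac{5445}{40472} - \frac{29861}{18599} = - \frac{1309805947}{752738728}$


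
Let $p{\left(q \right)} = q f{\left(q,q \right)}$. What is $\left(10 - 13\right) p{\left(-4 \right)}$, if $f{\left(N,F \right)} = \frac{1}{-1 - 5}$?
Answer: $-2$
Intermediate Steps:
$f{\left(N,F \right)} = - \frac{1}{6}$ ($f{\left(N,F \right)} = \frac{1}{-6} = - \frac{1}{6}$)
$p{\left(q \right)} = - \frac{q}{6}$ ($p{\left(q \right)} = q \left(- \frac{1}{6}\right) = - \frac{q}{6}$)
$\left(10 - 13\right) p{\left(-4 \right)} = \left(10 - 13\right) \left(\left(- \frac{1}{6}\right) \left(-4\right)\right) = \left(-3\right) \frac{2}{3} = -2$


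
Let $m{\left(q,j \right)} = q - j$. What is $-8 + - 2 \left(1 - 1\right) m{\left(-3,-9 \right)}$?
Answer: $-8$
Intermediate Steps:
$-8 + - 2 \left(1 - 1\right) m{\left(-3,-9 \right)} = -8 + - 2 \left(1 - 1\right) \left(-3 - -9\right) = -8 + \left(-2\right) 0 \left(-3 + 9\right) = -8 + 0 \cdot 6 = -8 + 0 = -8$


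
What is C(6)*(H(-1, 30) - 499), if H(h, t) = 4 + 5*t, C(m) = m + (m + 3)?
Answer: -5175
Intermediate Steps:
C(m) = 3 + 2*m (C(m) = m + (3 + m) = 3 + 2*m)
C(6)*(H(-1, 30) - 499) = (3 + 2*6)*((4 + 5*30) - 499) = (3 + 12)*((4 + 150) - 499) = 15*(154 - 499) = 15*(-345) = -5175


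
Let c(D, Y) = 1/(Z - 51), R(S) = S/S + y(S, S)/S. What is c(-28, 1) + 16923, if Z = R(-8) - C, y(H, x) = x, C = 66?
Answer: 1946144/115 ≈ 16923.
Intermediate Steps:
R(S) = 2 (R(S) = S/S + S/S = 1 + 1 = 2)
Z = -64 (Z = 2 - 1*66 = 2 - 66 = -64)
c(D, Y) = -1/115 (c(D, Y) = 1/(-64 - 51) = 1/(-115) = -1/115)
c(-28, 1) + 16923 = -1/115 + 16923 = 1946144/115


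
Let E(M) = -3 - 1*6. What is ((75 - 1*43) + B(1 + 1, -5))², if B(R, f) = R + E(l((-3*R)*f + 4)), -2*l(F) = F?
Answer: 625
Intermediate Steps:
l(F) = -F/2
E(M) = -9 (E(M) = -3 - 6 = -9)
B(R, f) = -9 + R (B(R, f) = R - 9 = -9 + R)
((75 - 1*43) + B(1 + 1, -5))² = ((75 - 1*43) + (-9 + (1 + 1)))² = ((75 - 43) + (-9 + 2))² = (32 - 7)² = 25² = 625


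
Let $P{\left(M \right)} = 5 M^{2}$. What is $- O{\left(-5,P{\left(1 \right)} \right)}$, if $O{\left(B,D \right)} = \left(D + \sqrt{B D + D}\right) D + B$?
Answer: $-20 - 10 i \sqrt{5} \approx -20.0 - 22.361 i$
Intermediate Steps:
$O{\left(B,D \right)} = B + D \left(D + \sqrt{D + B D}\right)$ ($O{\left(B,D \right)} = \left(D + \sqrt{D + B D}\right) D + B = D \left(D + \sqrt{D + B D}\right) + B = B + D \left(D + \sqrt{D + B D}\right)$)
$- O{\left(-5,P{\left(1 \right)} \right)} = - (-5 + \left(5 \cdot 1^{2}\right)^{2} + 5 \cdot 1^{2} \sqrt{5 \cdot 1^{2} \left(1 - 5\right)}) = - (-5 + \left(5 \cdot 1\right)^{2} + 5 \cdot 1 \sqrt{5 \cdot 1 \left(-4\right)}) = - (-5 + 5^{2} + 5 \sqrt{5 \left(-4\right)}) = - (-5 + 25 + 5 \sqrt{-20}) = - (-5 + 25 + 5 \cdot 2 i \sqrt{5}) = - (-5 + 25 + 10 i \sqrt{5}) = - (20 + 10 i \sqrt{5}) = -20 - 10 i \sqrt{5}$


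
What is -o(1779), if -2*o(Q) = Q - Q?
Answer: 0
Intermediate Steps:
o(Q) = 0 (o(Q) = -(Q - Q)/2 = -1/2*0 = 0)
-o(1779) = -1*0 = 0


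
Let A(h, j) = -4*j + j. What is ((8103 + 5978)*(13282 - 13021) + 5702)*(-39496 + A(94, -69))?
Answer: -144616640627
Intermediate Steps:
A(h, j) = -3*j
((8103 + 5978)*(13282 - 13021) + 5702)*(-39496 + A(94, -69)) = ((8103 + 5978)*(13282 - 13021) + 5702)*(-39496 - 3*(-69)) = (14081*261 + 5702)*(-39496 + 207) = (3675141 + 5702)*(-39289) = 3680843*(-39289) = -144616640627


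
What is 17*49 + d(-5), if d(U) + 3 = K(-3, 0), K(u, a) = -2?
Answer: 828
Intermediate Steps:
d(U) = -5 (d(U) = -3 - 2 = -5)
17*49 + d(-5) = 17*49 - 5 = 833 - 5 = 828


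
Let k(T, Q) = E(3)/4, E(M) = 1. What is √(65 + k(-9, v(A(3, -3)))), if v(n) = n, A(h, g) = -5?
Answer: 3*√29/2 ≈ 8.0777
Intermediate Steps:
k(T, Q) = ¼ (k(T, Q) = 1/4 = 1*(¼) = ¼)
√(65 + k(-9, v(A(3, -3)))) = √(65 + ¼) = √(261/4) = 3*√29/2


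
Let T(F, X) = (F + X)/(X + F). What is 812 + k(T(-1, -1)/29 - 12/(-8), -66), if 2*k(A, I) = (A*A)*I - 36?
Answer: 2409623/3364 ≈ 716.30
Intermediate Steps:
T(F, X) = 1 (T(F, X) = (F + X)/(F + X) = 1)
k(A, I) = -18 + I*A²/2 (k(A, I) = ((A*A)*I - 36)/2 = (A²*I - 36)/2 = (I*A² - 36)/2 = (-36 + I*A²)/2 = -18 + I*A²/2)
812 + k(T(-1, -1)/29 - 12/(-8), -66) = 812 + (-18 + (½)*(-66)*(1/29 - 12/(-8))²) = 812 + (-18 + (½)*(-66)*(1*(1/29) - 12*(-⅛))²) = 812 + (-18 + (½)*(-66)*(1/29 + 3/2)²) = 812 + (-18 + (½)*(-66)*(89/58)²) = 812 + (-18 + (½)*(-66)*(7921/3364)) = 812 + (-18 - 261393/3364) = 812 - 321945/3364 = 2409623/3364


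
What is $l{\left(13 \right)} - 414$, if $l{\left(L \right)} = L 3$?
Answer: $-375$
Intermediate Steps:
$l{\left(L \right)} = 3 L$
$l{\left(13 \right)} - 414 = 3 \cdot 13 - 414 = 39 - 414 = -375$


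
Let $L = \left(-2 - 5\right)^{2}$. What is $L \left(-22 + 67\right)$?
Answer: $2205$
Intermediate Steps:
$L = 49$ ($L = \left(-7\right)^{2} = 49$)
$L \left(-22 + 67\right) = 49 \left(-22 + 67\right) = 49 \cdot 45 = 2205$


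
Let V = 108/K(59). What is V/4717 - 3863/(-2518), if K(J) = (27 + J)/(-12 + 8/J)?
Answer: 46133452627/30132979022 ≈ 1.5310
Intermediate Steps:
K(J) = (27 + J)/(-12 + 8/J)
V = -37800/2537 (V = 108/((-1*59*(27 + 59)/(-8 + 12*59))) = 108/((-1*59*86/(-8 + 708))) = 108/((-1*59*86/700)) = 108/((-1*59*1/700*86)) = 108/(-2537/350) = 108*(-350/2537) = -37800/2537 ≈ -14.899)
V/4717 - 3863/(-2518) = -37800/2537/4717 - 3863/(-2518) = -37800/2537*1/4717 - 3863*(-1/2518) = -37800/11967029 + 3863/2518 = 46133452627/30132979022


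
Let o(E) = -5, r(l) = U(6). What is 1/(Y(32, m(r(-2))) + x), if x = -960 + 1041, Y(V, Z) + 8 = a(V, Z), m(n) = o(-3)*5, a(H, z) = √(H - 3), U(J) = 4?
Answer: 73/5300 - √29/5300 ≈ 0.012758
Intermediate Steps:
r(l) = 4
a(H, z) = √(-3 + H)
m(n) = -25 (m(n) = -5*5 = -25)
Y(V, Z) = -8 + √(-3 + V)
x = 81
1/(Y(32, m(r(-2))) + x) = 1/((-8 + √(-3 + 32)) + 81) = 1/((-8 + √29) + 81) = 1/(73 + √29)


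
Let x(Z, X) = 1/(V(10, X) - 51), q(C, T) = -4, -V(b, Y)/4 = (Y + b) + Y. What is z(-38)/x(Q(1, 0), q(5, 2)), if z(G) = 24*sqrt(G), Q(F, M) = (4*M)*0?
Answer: -1416*I*sqrt(38) ≈ -8728.8*I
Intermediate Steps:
Q(F, M) = 0
V(b, Y) = -8*Y - 4*b (V(b, Y) = -4*((Y + b) + Y) = -4*(b + 2*Y) = -8*Y - 4*b)
x(Z, X) = 1/(-91 - 8*X) (x(Z, X) = 1/((-8*X - 4*10) - 51) = 1/((-8*X - 40) - 51) = 1/((-40 - 8*X) - 51) = 1/(-91 - 8*X))
z(-38)/x(Q(1, 0), q(5, 2)) = (24*sqrt(-38))/((-1/(91 + 8*(-4)))) = (24*(I*sqrt(38)))/((-1/(91 - 32))) = (24*I*sqrt(38))/((-1/59)) = (24*I*sqrt(38))/((-1*1/59)) = (24*I*sqrt(38))/(-1/59) = (24*I*sqrt(38))*(-59) = -1416*I*sqrt(38)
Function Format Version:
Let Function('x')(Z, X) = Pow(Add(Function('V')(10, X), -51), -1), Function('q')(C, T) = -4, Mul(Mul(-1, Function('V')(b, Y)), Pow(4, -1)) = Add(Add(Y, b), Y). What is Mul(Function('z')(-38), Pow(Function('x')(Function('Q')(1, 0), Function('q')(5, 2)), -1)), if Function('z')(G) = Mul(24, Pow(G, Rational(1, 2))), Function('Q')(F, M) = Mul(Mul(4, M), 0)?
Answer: Mul(-1416, I, Pow(38, Rational(1, 2))) ≈ Mul(-8728.8, I)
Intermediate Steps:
Function('Q')(F, M) = 0
Function('V')(b, Y) = Add(Mul(-8, Y), Mul(-4, b)) (Function('V')(b, Y) = Mul(-4, Add(Add(Y, b), Y)) = Mul(-4, Add(b, Mul(2, Y))) = Add(Mul(-8, Y), Mul(-4, b)))
Function('x')(Z, X) = Pow(Add(-91, Mul(-8, X)), -1) (Function('x')(Z, X) = Pow(Add(Add(Mul(-8, X), Mul(-4, 10)), -51), -1) = Pow(Add(Add(Mul(-8, X), -40), -51), -1) = Pow(Add(Add(-40, Mul(-8, X)), -51), -1) = Pow(Add(-91, Mul(-8, X)), -1))
Mul(Function('z')(-38), Pow(Function('x')(Function('Q')(1, 0), Function('q')(5, 2)), -1)) = Mul(Mul(24, Pow(-38, Rational(1, 2))), Pow(Mul(-1, Pow(Add(91, Mul(8, -4)), -1)), -1)) = Mul(Mul(24, Mul(I, Pow(38, Rational(1, 2)))), Pow(Mul(-1, Pow(Add(91, -32), -1)), -1)) = Mul(Mul(24, I, Pow(38, Rational(1, 2))), Pow(Mul(-1, Pow(59, -1)), -1)) = Mul(Mul(24, I, Pow(38, Rational(1, 2))), Pow(Mul(-1, Rational(1, 59)), -1)) = Mul(Mul(24, I, Pow(38, Rational(1, 2))), Pow(Rational(-1, 59), -1)) = Mul(Mul(24, I, Pow(38, Rational(1, 2))), -59) = Mul(-1416, I, Pow(38, Rational(1, 2)))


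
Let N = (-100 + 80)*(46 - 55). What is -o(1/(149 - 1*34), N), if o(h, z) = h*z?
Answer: -36/23 ≈ -1.5652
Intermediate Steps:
N = 180 (N = -20*(-9) = 180)
-o(1/(149 - 1*34), N) = -180/(149 - 1*34) = -180/(149 - 34) = -180/115 = -1*36/23 = -36/23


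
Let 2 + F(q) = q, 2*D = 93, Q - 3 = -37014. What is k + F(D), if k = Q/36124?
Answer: 1570507/36124 ≈ 43.475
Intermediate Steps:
Q = -37011 (Q = 3 - 37014 = -37011)
D = 93/2 (D = (1/2)*93 = 93/2 ≈ 46.500)
F(q) = -2 + q
k = -37011/36124 ≈ -1.0246
k + F(D) = -37011/36124 + (-2 + 93/2) = -37011/36124 + 89/2 = 1570507/36124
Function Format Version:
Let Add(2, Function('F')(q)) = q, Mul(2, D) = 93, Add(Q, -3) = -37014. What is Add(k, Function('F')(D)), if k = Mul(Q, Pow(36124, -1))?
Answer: Rational(1570507, 36124) ≈ 43.475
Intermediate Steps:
Q = -37011 (Q = Add(3, -37014) = -37011)
D = Rational(93, 2) (D = Mul(Rational(1, 2), 93) = Rational(93, 2) ≈ 46.500)
Function('F')(q) = Add(-2, q)
k = Rational(-37011, 36124) (k = Mul(-37011, Pow(36124, -1)) = Mul(-37011, Rational(1, 36124)) = Rational(-37011, 36124) ≈ -1.0246)
Add(k, Function('F')(D)) = Add(Rational(-37011, 36124), Add(-2, Rational(93, 2))) = Add(Rational(-37011, 36124), Rational(89, 2)) = Rational(1570507, 36124)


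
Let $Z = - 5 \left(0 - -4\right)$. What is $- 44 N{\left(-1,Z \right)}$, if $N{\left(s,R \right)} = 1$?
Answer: $-44$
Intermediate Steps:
$Z = -20$ ($Z = - 5 \left(0 + 4\right) = \left(-5\right) 4 = -20$)
$- 44 N{\left(-1,Z \right)} = \left(-44\right) 1 = -44$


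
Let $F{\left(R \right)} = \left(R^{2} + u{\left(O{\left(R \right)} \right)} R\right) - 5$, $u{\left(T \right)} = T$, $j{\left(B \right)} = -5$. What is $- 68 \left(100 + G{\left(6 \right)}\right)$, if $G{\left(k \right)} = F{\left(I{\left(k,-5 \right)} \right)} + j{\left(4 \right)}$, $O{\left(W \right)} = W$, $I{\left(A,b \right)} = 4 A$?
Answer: $-84456$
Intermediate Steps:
$F{\left(R \right)} = -5 + 2 R^{2}$ ($F{\left(R \right)} = \left(R^{2} + R R\right) - 5 = \left(R^{2} + R^{2}\right) - 5 = 2 R^{2} - 5 = -5 + 2 R^{2}$)
$G{\left(k \right)} = -10 + 32 k^{2}$ ($G{\left(k \right)} = \left(-5 + 2 \left(4 k\right)^{2}\right) - 5 = \left(-5 + 2 \cdot 16 k^{2}\right) - 5 = \left(-5 + 32 k^{2}\right) - 5 = -10 + 32 k^{2}$)
$- 68 \left(100 + G{\left(6 \right)}\right) = - 68 \left(100 - \left(10 - 32 \cdot 6^{2}\right)\right) = - 68 \left(100 + \left(-10 + 32 \cdot 36\right)\right) = - 68 \left(100 + \left(-10 + 1152\right)\right) = - 68 \left(100 + 1142\right) = \left(-68\right) 1242 = -84456$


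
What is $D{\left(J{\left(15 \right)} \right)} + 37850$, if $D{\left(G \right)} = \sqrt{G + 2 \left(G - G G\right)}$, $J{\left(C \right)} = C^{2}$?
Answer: $37850 + 15 i \sqrt{447} \approx 37850.0 + 317.14 i$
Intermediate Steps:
$D{\left(G \right)} = \sqrt{- 2 G^{2} + 3 G}$ ($D{\left(G \right)} = \sqrt{G + 2 \left(G - G^{2}\right)} = \sqrt{G - \left(- 2 G + 2 G^{2}\right)} = \sqrt{- 2 G^{2} + 3 G}$)
$D{\left(J{\left(15 \right)} \right)} + 37850 = \sqrt{15^{2} \left(3 - 2 \cdot 15^{2}\right)} + 37850 = \sqrt{225 \left(3 - 450\right)} + 37850 = \sqrt{225 \left(-447\right)} + 37850 = \sqrt{-100575} + 37850 = 15 i \sqrt{447} + 37850 = 37850 + 15 i \sqrt{447}$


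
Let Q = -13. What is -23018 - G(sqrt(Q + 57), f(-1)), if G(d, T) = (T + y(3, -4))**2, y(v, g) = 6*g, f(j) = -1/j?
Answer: -23547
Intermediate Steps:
G(d, T) = (-24 + T)**2 (G(d, T) = (T + 6*(-4))**2 = (T - 24)**2 = (-24 + T)**2)
-23018 - G(sqrt(Q + 57), f(-1)) = -23018 - (-24 - 1/(-1))**2 = -23018 - (-24 - 1*(-1))**2 = -23018 - (-24 + 1)**2 = -23018 - 1*(-23)**2 = -23018 - 1*529 = -23018 - 529 = -23547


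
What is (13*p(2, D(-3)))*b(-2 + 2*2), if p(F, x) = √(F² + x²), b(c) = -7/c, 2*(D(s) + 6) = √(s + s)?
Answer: -91*√(154 - 24*I*√6)/4 ≈ -287.25 + 52.962*I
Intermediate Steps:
D(s) = -6 + √2*√s/2 (D(s) = -6 + √(s + s)/2 = -6 + √(2*s)/2 = -6 + (√2*√s)/2 = -6 + √2*√s/2)
(13*p(2, D(-3)))*b(-2 + 2*2) = (13*√(2² + (-6 + √2*√(-3)/2)²))*(-7/(-2 + 2*2)) = (13*√(4 + (-6 + √2*(I*√3)/2)²))*(-7/(-2 + 4)) = (13*√(4 + (-6 + I*√6/2)²))*(-7/2) = -91*√(4 + (-6 + I*√6/2)²)/2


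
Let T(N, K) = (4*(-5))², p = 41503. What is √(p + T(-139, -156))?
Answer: √41903 ≈ 204.70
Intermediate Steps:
T(N, K) = 400 (T(N, K) = (-20)² = 400)
√(p + T(-139, -156)) = √(41503 + 400) = √41903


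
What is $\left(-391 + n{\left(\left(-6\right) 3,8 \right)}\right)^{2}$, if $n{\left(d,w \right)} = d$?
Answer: $167281$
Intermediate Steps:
$\left(-391 + n{\left(\left(-6\right) 3,8 \right)}\right)^{2} = \left(-391 - 18\right)^{2} = \left(-409\right)^{2} = 167281$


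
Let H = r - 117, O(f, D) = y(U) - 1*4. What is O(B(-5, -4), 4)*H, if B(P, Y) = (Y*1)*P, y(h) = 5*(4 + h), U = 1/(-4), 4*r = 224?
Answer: -3599/4 ≈ -899.75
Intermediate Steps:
r = 56 (r = (¼)*224 = 56)
U = -¼ ≈ -0.25000
y(h) = 20 + 5*h
B(P, Y) = P*Y (B(P, Y) = Y*P = P*Y)
O(f, D) = 59/4 (O(f, D) = (20 + 5*(-¼)) - 1*4 = (20 - 5/4) - 4 = 75/4 - 4 = 59/4)
H = -61 (H = 56 - 117 = -61)
O(B(-5, -4), 4)*H = (59/4)*(-61) = -3599/4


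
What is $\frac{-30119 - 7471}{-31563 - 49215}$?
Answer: $\frac{6265}{13463} \approx 0.46535$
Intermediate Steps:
$\frac{-30119 - 7471}{-31563 - 49215} = - \frac{37590}{-80778} = \left(-37590\right) \left(- \frac{1}{80778}\right) = \frac{6265}{13463}$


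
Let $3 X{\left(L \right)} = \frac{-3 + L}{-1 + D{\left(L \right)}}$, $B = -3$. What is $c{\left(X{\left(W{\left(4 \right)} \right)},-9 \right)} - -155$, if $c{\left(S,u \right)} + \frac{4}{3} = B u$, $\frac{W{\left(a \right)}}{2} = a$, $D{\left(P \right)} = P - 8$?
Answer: $\frac{542}{3} \approx 180.67$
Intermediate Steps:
$D{\left(P \right)} = -8 + P$ ($D{\left(P \right)} = P - 8 = -8 + P$)
$W{\left(a \right)} = 2 a$
$X{\left(L \right)} = \frac{-3 + L}{3 \left(-9 + L\right)}$ ($X{\left(L \right)} = \frac{\left(-3 + L\right) \frac{1}{-1 + \left(-8 + L\right)}}{3} = \frac{\left(-3 + L\right) \frac{1}{-9 + L}}{3} = \frac{\frac{1}{-9 + L} \left(-3 + L\right)}{3} = \frac{-3 + L}{3 \left(-9 + L\right)}$)
$c{\left(S,u \right)} = - \frac{4}{3} - 3 u$
$c{\left(X{\left(W{\left(4 \right)} \right)},-9 \right)} - -155 = \left(- \frac{4}{3} - -27\right) - -155 = \left(- \frac{4}{3} + 27\right) + 155 = \frac{77}{3} + 155 = \frac{542}{3}$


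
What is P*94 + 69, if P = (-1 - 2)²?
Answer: 915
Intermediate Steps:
P = 9 (P = (-3)² = 9)
P*94 + 69 = 9*94 + 69 = 846 + 69 = 915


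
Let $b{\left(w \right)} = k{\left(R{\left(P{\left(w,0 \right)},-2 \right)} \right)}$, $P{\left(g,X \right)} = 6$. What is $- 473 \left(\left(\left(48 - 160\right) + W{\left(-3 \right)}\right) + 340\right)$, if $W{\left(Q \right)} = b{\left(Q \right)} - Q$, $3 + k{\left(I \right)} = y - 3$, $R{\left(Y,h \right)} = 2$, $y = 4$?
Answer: $-108317$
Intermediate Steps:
$k{\left(I \right)} = -2$ ($k{\left(I \right)} = -3 + \left(4 - 3\right) = -3 + 1 = -2$)
$b{\left(w \right)} = -2$
$W{\left(Q \right)} = -2 - Q$
$- 473 \left(\left(\left(48 - 160\right) + W{\left(-3 \right)}\right) + 340\right) = - 473 \left(\left(\left(48 - 160\right) - -1\right) + 340\right) = - 473 \left(\left(-112 + \left(-2 + 3\right)\right) + 340\right) = - 473 \left(\left(-112 + 1\right) + 340\right) = - 473 \left(-111 + 340\right) = \left(-473\right) 229 = -108317$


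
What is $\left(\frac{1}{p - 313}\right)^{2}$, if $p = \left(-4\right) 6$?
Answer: $\frac{1}{113569} \approx 8.8052 \cdot 10^{-6}$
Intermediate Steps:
$p = -24$
$\left(\frac{1}{p - 313}\right)^{2} = \left(\frac{1}{-24 - 313}\right)^{2} = \left(\frac{1}{-337}\right)^{2} = \left(- \frac{1}{337}\right)^{2} = \frac{1}{113569}$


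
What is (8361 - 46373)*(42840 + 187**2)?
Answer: -2957675708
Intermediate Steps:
(8361 - 46373)*(42840 + 187**2) = -38012*(42840 + 34969) = -38012*77809 = -2957675708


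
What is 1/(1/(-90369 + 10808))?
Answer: -79561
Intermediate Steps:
1/(1/(-90369 + 10808)) = 1/(1/(-79561)) = 1/(-1/79561) = -79561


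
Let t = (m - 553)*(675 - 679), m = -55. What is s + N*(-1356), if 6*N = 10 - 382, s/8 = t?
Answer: 103528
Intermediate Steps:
t = 2432 (t = (-55 - 553)*(675 - 679) = -608*(-4) = 2432)
s = 19456 (s = 8*2432 = 19456)
N = -62 (N = (10 - 382)/6 = (⅙)*(-372) = -62)
s + N*(-1356) = 19456 - 62*(-1356) = 19456 + 84072 = 103528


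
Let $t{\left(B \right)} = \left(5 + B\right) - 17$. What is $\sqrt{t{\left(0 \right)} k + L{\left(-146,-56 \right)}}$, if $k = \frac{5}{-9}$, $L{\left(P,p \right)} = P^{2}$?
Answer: $\frac{4 \sqrt{11994}}{3} \approx 146.02$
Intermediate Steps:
$t{\left(B \right)} = -12 + B$
$k = - \frac{5}{9}$ ($k = 5 \left(- \frac{1}{9}\right) = - \frac{5}{9} \approx -0.55556$)
$\sqrt{t{\left(0 \right)} k + L{\left(-146,-56 \right)}} = \sqrt{\left(-12 + 0\right) \left(- \frac{5}{9}\right) + \left(-146\right)^{2}} = \sqrt{\left(-12\right) \left(- \frac{5}{9}\right) + 21316} = \sqrt{\frac{20}{3} + 21316} = \sqrt{\frac{63968}{3}} = \frac{4 \sqrt{11994}}{3}$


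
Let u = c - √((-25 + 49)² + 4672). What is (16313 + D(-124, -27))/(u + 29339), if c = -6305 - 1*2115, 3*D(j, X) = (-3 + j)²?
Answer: 453719164/437599313 + 520544*√82/1312797939 ≈ 1.0404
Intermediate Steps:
D(j, X) = (-3 + j)²/3
c = -8420 (c = -6305 - 2115 = -8420)
u = -8420 - 8*√82 (u = -8420 - √((-25 + 49)² + 4672) = -8420 - √(24² + 4672) = -8420 - √(576 + 4672) = -8420 - √5248 = -8420 - 8*√82 ≈ -8492.4)
(16313 + D(-124, -27))/(u + 29339) = (16313 + (-3 - 124)²/3)/((-8420 - 8*√82) + 29339) = (16313 + (⅓)*(-127)²)/(20919 - 8*√82) = (16313 + (⅓)*16129)/(20919 - 8*√82) = (16313 + 16129/3)/(20919 - 8*√82) = 65068/(3*(20919 - 8*√82))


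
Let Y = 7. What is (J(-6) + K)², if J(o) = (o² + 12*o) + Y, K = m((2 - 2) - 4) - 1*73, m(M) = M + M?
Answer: 12100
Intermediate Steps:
m(M) = 2*M
K = -81 (K = 2*((2 - 2) - 4) - 1*73 = 2*(0 - 4) - 73 = 2*(-4) - 73 = -8 - 73 = -81)
J(o) = 7 + o² + 12*o (J(o) = (o² + 12*o) + 7 = 7 + o² + 12*o)
(J(-6) + K)² = ((7 + (-6)² + 12*(-6)) - 81)² = ((7 + 36 - 72) - 81)² = (-29 - 81)² = (-110)² = 12100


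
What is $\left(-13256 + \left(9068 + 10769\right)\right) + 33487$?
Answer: $40068$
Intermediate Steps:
$\left(-13256 + \left(9068 + 10769\right)\right) + 33487 = \left(-13256 + 19837\right) + 33487 = 6581 + 33487 = 40068$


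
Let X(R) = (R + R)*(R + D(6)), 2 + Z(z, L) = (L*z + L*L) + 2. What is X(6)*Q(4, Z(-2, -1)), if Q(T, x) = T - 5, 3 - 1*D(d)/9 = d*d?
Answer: 3492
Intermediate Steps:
Z(z, L) = L² + L*z (Z(z, L) = -2 + ((L*z + L*L) + 2) = -2 + ((L*z + L²) + 2) = -2 + ((L² + L*z) + 2) = -2 + (2 + L² + L*z) = L² + L*z)
D(d) = 27 - 9*d² (D(d) = 27 - 9*d*d = 27 - 9*d²)
Q(T, x) = -5 + T
X(R) = 2*R*(-297 + R) (X(R) = (R + R)*(R + (27 - 9*6²)) = (2*R)*(R + (27 - 9*36)) = (2*R)*(R + (27 - 324)) = (2*R)*(R - 297) = (2*R)*(-297 + R) = 2*R*(-297 + R))
X(6)*Q(4, Z(-2, -1)) = (2*6*(-297 + 6))*(-5 + 4) = (2*6*(-291))*(-1) = -3492*(-1) = 3492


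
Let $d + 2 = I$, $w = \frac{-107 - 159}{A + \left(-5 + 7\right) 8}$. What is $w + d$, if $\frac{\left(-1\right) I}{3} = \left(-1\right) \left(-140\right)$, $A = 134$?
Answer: $- \frac{31783}{75} \approx -423.77$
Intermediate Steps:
$w = - \frac{133}{75}$ ($w = \frac{-107 - 159}{134 + \left(-5 + 7\right) 8} = - \frac{266}{134 + 2 \cdot 8} = - \frac{266}{134 + 16} = - \frac{266}{150} = \left(-266\right) \frac{1}{150} = - \frac{133}{75} \approx -1.7733$)
$I = -420$ ($I = - 3 \left(\left(-1\right) \left(-140\right)\right) = \left(-3\right) 140 = -420$)
$d = -422$ ($d = -2 - 420 = -422$)
$w + d = - \frac{133}{75} - 422 = - \frac{31783}{75}$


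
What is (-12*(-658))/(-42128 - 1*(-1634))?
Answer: -1316/6749 ≈ -0.19499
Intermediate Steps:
(-12*(-658))/(-42128 - 1*(-1634)) = 7896/(-42128 + 1634) = 7896/(-40494) = 7896*(-1/40494) = -1316/6749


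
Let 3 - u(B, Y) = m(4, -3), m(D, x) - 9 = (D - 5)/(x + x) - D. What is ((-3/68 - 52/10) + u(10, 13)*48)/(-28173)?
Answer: 12381/3192940 ≈ 0.0038776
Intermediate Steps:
m(D, x) = 9 - D + (-5 + D)/(2*x) (m(D, x) = 9 + ((D - 5)/(x + x) - D) = 9 + ((-5 + D)/((2*x)) - D) = 9 + ((-5 + D)*(1/(2*x)) - D) = 9 + ((-5 + D)/(2*x) - D) = 9 + (-D + (-5 + D)/(2*x)) = 9 - D + (-5 + D)/(2*x))
u(B, Y) = -13/6 (u(B, Y) = 3 - (-5 + 4 - 2*(-3)*(-9 + 4))/(2*(-3)) = 3 - (-1)*(-5 + 4 - 2*(-3)*(-5))/(2*3) = 3 - (-1)*(-5 + 4 - 30)/(2*3) = 3 - (-1)*(-31)/(2*3) = 3 - 1*31/6 = 3 - 31/6 = -13/6)
((-3/68 - 52/10) + u(10, 13)*48)/(-28173) = ((-3/68 - 52/10) - 13/6*48)/(-28173) = ((-3*1/68 - 52*⅒) - 104)*(-1/28173) = ((-3/68 - 26/5) - 104)*(-1/28173) = (-1783/340 - 104)*(-1/28173) = -37143/340*(-1/28173) = 12381/3192940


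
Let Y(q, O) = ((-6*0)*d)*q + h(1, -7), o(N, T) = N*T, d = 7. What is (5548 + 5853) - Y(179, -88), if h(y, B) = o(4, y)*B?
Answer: 11429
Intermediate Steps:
h(y, B) = 4*B*y (h(y, B) = (4*y)*B = 4*B*y)
Y(q, O) = -28 (Y(q, O) = (-6*0*7)*q + 4*(-7)*1 = (0*7)*q - 28 = 0*q - 28 = 0 - 28 = -28)
(5548 + 5853) - Y(179, -88) = (5548 + 5853) - 1*(-28) = 11401 + 28 = 11429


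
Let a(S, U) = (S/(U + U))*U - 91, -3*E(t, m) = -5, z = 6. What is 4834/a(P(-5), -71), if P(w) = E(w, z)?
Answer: -29004/541 ≈ -53.612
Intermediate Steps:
E(t, m) = 5/3 (E(t, m) = -1/3*(-5) = 5/3)
P(w) = 5/3
a(S, U) = -91 + S/2 (a(S, U) = (S/((2*U)))*U - 91 = ((1/(2*U))*S)*U - 91 = (S/(2*U))*U - 91 = S/2 - 91 = -91 + S/2)
4834/a(P(-5), -71) = 4834/(-91 + (1/2)*(5/3)) = 4834/(-91 + 5/6) = 4834/(-541/6) = 4834*(-6/541) = -29004/541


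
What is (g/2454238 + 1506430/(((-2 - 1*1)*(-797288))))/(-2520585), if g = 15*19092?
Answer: -219105988133/739817346926581236 ≈ -2.9616e-7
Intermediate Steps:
g = 286380
(g/2454238 + 1506430/(((-2 - 1*1)*(-797288))))/(-2520585) = (286380/2454238 + 1506430/(((-2 - 1*1)*(-797288))))/(-2520585) = (286380*(1/2454238) + 1506430/(((-2 - 1)*(-797288))))*(-1/2520585) = (143190/1227119 + 1506430/((-3*(-797288))))*(-1/2520585) = (143190/1227119 + 1506430/2391864)*(-1/2520585) = (143190/1227119 + 1506430*(1/2391864))*(-1/2520585) = (143190/1227119 + 753215/1195932)*(-1/2520585) = (1095529940665/1467550879908)*(-1/2520585) = -219105988133/739817346926581236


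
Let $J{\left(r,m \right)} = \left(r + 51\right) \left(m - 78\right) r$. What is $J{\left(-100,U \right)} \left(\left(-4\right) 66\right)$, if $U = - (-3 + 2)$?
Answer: $99607200$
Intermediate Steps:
$U = 1$ ($U = \left(-1\right) \left(-1\right) = 1$)
$J{\left(r,m \right)} = r \left(-78 + m\right) \left(51 + r\right)$ ($J{\left(r,m \right)} = \left(51 + r\right) \left(-78 + m\right) r = \left(-78 + m\right) \left(51 + r\right) r = r \left(-78 + m\right) \left(51 + r\right)$)
$J{\left(-100,U \right)} \left(\left(-4\right) 66\right) = - 100 \left(-3978 - -7800 + 51 \cdot 1 + 1 \left(-100\right)\right) \left(\left(-4\right) 66\right) = - 100 \left(-3978 + 7800 + 51 - 100\right) \left(-264\right) = \left(-100\right) 3773 \left(-264\right) = \left(-377300\right) \left(-264\right) = 99607200$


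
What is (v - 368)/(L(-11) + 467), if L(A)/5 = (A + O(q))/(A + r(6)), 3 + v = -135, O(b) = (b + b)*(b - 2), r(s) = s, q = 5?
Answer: -253/224 ≈ -1.1295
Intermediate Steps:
O(b) = 2*b*(-2 + b) (O(b) = (2*b)*(-2 + b) = 2*b*(-2 + b))
v = -138 (v = -3 - 135 = -138)
L(A) = 5*(30 + A)/(6 + A) (L(A) = 5*((A + 2*5*(-2 + 5))/(A + 6)) = 5*((A + 2*5*3)/(6 + A)) = 5*((A + 30)/(6 + A)) = 5*((30 + A)/(6 + A)) = 5*(30 + A)/(6 + A))
(v - 368)/(L(-11) + 467) = (-138 - 368)/(5*(30 - 11)/(6 - 11) + 467) = -506/(5*19/(-5) + 467) = -506/(5*(-⅕)*19 + 467) = -506/(-19 + 467) = -506/448 = -506*1/448 = -253/224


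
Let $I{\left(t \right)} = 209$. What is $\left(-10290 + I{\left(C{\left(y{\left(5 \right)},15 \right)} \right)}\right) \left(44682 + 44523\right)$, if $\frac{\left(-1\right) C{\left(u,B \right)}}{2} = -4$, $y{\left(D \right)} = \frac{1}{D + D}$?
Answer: $-899275605$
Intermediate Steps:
$y{\left(D \right)} = \frac{1}{2 D}$
$C{\left(u,B \right)} = 8$ ($C{\left(u,B \right)} = \left(-2\right) \left(-4\right) = 8$)
$\left(-10290 + I{\left(C{\left(y{\left(5 \right)},15 \right)} \right)}\right) \left(44682 + 44523\right) = \left(-10290 + 209\right) \left(44682 + 44523\right) = \left(-10081\right) 89205 = -899275605$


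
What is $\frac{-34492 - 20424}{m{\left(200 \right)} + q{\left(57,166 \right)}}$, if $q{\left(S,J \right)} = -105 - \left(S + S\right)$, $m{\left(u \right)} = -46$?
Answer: $\frac{54916}{265} \approx 207.23$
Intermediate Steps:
$q{\left(S,J \right)} = -105 - 2 S$
$\frac{-34492 - 20424}{m{\left(200 \right)} + q{\left(57,166 \right)}} = \frac{-34492 - 20424}{-46 - 219} = - \frac{54916}{-46 - 219} = - \frac{54916}{-265} = \left(-54916\right) \left(- \frac{1}{265}\right) = \frac{54916}{265}$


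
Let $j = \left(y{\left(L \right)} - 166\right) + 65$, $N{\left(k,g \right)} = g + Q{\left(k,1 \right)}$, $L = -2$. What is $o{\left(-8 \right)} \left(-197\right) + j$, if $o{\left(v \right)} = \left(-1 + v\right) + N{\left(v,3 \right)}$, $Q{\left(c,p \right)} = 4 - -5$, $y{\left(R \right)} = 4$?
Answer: $-688$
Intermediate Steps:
$Q{\left(c,p \right)} = 9$ ($Q{\left(c,p \right)} = 4 + 5 = 9$)
$N{\left(k,g \right)} = 9 + g$ ($N{\left(k,g \right)} = g + 9 = 9 + g$)
$o{\left(v \right)} = 11 + v$ ($o{\left(v \right)} = \left(-1 + v\right) + \left(9 + 3\right) = \left(-1 + v\right) + 12 = 11 + v$)
$j = -97$ ($j = \left(4 - 166\right) + 65 = -162 + 65 = -97$)
$o{\left(-8 \right)} \left(-197\right) + j = \left(11 - 8\right) \left(-197\right) - 97 = 3 \left(-197\right) - 97 = -591 - 97 = -688$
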